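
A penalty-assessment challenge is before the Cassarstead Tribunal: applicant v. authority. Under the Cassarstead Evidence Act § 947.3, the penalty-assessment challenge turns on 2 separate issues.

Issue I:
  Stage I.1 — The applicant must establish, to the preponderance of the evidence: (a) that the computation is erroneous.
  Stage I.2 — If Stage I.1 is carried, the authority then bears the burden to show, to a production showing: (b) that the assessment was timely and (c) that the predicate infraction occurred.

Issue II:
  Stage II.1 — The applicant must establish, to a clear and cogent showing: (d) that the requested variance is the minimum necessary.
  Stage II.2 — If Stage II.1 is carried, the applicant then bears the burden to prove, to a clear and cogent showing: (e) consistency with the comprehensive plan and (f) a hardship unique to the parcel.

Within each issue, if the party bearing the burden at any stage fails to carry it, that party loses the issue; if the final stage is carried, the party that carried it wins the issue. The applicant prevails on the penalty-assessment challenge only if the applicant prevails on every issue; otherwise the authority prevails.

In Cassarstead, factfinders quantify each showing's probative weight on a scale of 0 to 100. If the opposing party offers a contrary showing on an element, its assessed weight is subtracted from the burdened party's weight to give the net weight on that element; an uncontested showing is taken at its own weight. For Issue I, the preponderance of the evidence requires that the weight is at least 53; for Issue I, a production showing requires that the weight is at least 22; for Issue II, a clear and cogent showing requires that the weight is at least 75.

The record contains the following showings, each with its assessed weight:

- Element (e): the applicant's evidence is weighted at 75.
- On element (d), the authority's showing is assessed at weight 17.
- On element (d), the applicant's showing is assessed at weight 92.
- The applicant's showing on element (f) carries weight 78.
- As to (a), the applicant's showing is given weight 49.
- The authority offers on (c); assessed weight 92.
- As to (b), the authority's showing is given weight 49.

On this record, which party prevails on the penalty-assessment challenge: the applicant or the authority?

authority

— Issue I —
At Stage I.1 the applicant must meet the preponderance of the evidence (weight is at least 53): on (a) the weight is 49, < 53, so (a) does not meet the standard.
  Stage I.1 not carried; the applicant fails its burden.
The analysis ends at Stage I.1; the authority prevails on this issue.
— Issue II —
Stage II.1 (applicant, a clear and cogent showing, weight is at least 75): (d) net 92−17=75 ≥ 75 — meets.
  All elements met. The applicant retains the burden for Stage II.2.
Stage II.2 (applicant, a clear and cogent showing, weight is at least 75): (e) 75 ≥ 75 — meets; (f) 78 ≥ 75 — meets.
  The applicant carries the last stage.
With every stage satisfied, the applicant prevails on this issue.
Per-issue: Issue I → authority; Issue II → applicant. The applicant must prevail on every issue; overall, the authority prevails.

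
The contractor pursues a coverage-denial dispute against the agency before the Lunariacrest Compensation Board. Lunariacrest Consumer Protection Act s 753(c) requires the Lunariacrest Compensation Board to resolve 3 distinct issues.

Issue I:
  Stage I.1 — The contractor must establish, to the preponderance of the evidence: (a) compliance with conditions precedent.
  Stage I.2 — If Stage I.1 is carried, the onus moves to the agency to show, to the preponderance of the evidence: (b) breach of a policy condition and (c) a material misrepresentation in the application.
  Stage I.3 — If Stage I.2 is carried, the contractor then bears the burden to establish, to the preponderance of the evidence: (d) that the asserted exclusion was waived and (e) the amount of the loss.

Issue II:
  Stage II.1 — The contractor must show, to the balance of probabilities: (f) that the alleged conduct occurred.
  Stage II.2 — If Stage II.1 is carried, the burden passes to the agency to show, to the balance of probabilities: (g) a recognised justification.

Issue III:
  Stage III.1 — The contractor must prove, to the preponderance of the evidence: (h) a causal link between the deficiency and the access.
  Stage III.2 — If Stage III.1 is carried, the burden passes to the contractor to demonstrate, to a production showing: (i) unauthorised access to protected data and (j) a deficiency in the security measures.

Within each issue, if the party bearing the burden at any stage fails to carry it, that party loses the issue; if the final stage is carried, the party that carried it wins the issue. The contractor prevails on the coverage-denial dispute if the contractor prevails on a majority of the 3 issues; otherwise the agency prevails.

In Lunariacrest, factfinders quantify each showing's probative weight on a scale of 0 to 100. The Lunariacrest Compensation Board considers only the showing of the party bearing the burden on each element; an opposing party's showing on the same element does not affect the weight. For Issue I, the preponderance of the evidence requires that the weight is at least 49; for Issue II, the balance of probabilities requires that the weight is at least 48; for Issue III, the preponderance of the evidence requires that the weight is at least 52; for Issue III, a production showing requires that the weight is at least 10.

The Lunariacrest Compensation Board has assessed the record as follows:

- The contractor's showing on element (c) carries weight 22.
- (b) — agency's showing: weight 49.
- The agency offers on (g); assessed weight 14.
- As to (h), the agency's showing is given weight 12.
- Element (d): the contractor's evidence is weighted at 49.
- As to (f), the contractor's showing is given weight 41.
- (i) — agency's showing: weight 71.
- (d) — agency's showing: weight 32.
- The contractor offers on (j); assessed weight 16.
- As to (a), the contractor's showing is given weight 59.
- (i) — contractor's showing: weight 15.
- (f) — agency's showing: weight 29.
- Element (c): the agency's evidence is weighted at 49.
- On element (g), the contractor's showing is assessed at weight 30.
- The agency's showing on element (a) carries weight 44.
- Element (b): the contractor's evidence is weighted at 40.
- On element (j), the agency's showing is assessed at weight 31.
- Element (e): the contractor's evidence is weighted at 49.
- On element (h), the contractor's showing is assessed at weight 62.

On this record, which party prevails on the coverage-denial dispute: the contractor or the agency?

— Issue I —
At Stage I.1 the contractor must meet the preponderance of the evidence (weight is at least 49): on (a) the weight is 59 (the agency's 44 is given no effect), which does reach 49, so (a) meets the standard.
  The contractor carries Stage I.1; the agency now bears the burden.
At Stage I.2 the agency must meet the preponderance of the evidence (weight is at least 49): on (b) the weight is 49 (the contractor's 40 is given no effect), ≥ 49, so (b) meets the standard; on (c) the weight is 49 (the contractor's 22 is given no effect), ≥ 49, so (c) meets the standard.
  Stage I.2 carried; the burden shifts to the contractor.
At Stage I.3 the contractor must meet the preponderance of the evidence (weight is at least 49): on (d) the weight is 49 (the agency's 32 is given no effect), ≥ 49, so (d) meets the standard; on (e) the weight is 49, which does reach 49, so (e) meets the standard.
  Stage I.3 carried; the final stage is satisfied.
With every stage satisfied, the contractor prevails on this issue.
— Issue II —
Stage II.1 — burden on contractor; standard: the balance of probabilities (weight is at least 48).
    (f): 41 (agency's 29 disregarded) < 48 [not met]
  Stage II.1 not carried; the contractor fails its burden.
The analysis ends at Stage II.1; the agency prevails on this issue.
— Issue III —
At Stage III.1 the contractor must meet the preponderance of the evidence (weight is at least 52): on (h) the weight is 62 (the agency's 12 is given no effect), ≥ 52, so (h) meets the standard.
  Stage III.1 is satisfied; the contractor continues to bear the burden.
At Stage III.2 the contractor must meet a production showing (weight is at least 10): on (i) the weight is 15 (the agency's 71 is given no effect), which does reach 10, so (i) meets the standard; on (j) the weight is 16 (the agency's 31 is given no effect), ≥ 10, so (j) meets the standard.
  The contractor carries the last stage.
Every stage carried; the contractor prevails on this issue.
Per-issue: Issue I → contractor; Issue II → agency; Issue III → contractor. The contractor must prevail on a majority of issues; overall, the contractor prevails.

contractor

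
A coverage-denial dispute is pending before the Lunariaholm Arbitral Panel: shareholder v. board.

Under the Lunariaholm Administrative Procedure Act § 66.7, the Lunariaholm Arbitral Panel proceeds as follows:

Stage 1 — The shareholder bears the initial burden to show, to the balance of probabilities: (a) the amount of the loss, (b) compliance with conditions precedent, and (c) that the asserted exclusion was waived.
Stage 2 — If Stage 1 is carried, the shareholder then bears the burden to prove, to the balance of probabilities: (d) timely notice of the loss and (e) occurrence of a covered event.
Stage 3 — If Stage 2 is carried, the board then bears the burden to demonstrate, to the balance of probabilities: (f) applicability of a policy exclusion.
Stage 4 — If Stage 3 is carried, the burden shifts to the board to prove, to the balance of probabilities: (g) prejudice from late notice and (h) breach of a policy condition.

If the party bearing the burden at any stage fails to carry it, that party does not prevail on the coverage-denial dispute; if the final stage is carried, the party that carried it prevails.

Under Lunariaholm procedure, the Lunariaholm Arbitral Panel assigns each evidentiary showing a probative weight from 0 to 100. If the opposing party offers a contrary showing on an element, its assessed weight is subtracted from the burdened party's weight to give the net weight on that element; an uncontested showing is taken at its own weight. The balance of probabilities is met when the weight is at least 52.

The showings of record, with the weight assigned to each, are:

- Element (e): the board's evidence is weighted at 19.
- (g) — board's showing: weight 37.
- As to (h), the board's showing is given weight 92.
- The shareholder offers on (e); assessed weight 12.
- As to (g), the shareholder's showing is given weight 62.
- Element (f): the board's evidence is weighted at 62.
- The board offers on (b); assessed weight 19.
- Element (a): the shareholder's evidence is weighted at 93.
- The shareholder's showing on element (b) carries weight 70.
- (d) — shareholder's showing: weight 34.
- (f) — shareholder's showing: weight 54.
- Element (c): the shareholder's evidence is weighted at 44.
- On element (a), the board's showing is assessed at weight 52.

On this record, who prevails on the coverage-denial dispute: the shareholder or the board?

board

Stage 1 — burden on shareholder; standard: the balance of probabilities (weight is at least 52).
    (a): 93 − 52 = 41 < 52 [not met]
    (b): 70 − 19 = 51 < 52 [not met]
    (c): 44 < 52 [not met]
  The shareholder does not carry Stage 1.
The board prevails.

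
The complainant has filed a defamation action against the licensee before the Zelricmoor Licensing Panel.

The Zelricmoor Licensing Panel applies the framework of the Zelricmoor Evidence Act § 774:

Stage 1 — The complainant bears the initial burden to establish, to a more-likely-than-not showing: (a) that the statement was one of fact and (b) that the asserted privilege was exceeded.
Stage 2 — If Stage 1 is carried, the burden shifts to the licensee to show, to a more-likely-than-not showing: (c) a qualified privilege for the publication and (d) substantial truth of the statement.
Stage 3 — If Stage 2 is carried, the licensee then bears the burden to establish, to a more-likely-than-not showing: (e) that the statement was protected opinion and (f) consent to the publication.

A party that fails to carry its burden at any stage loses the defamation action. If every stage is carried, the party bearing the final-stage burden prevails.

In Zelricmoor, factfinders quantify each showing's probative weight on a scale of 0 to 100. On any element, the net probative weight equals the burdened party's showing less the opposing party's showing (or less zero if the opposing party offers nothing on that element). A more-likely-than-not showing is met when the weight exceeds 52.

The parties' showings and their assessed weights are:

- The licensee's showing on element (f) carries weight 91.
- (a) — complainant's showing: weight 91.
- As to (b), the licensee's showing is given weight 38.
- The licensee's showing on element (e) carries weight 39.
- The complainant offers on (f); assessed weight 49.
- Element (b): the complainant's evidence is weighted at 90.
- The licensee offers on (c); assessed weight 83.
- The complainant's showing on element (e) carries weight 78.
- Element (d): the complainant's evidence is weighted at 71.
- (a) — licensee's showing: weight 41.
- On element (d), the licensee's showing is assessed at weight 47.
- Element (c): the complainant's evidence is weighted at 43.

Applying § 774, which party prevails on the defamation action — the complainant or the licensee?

Stage 1 (complainant, a more-likely-than-not showing, weight exceeds 52): (a) net 91−41=50 ≤ 52 — fails; (b) net 90−38=52 ≤ 52 — fails.
  Stage 1 not carried; the complainant fails its burden.
The licensee prevails.

licensee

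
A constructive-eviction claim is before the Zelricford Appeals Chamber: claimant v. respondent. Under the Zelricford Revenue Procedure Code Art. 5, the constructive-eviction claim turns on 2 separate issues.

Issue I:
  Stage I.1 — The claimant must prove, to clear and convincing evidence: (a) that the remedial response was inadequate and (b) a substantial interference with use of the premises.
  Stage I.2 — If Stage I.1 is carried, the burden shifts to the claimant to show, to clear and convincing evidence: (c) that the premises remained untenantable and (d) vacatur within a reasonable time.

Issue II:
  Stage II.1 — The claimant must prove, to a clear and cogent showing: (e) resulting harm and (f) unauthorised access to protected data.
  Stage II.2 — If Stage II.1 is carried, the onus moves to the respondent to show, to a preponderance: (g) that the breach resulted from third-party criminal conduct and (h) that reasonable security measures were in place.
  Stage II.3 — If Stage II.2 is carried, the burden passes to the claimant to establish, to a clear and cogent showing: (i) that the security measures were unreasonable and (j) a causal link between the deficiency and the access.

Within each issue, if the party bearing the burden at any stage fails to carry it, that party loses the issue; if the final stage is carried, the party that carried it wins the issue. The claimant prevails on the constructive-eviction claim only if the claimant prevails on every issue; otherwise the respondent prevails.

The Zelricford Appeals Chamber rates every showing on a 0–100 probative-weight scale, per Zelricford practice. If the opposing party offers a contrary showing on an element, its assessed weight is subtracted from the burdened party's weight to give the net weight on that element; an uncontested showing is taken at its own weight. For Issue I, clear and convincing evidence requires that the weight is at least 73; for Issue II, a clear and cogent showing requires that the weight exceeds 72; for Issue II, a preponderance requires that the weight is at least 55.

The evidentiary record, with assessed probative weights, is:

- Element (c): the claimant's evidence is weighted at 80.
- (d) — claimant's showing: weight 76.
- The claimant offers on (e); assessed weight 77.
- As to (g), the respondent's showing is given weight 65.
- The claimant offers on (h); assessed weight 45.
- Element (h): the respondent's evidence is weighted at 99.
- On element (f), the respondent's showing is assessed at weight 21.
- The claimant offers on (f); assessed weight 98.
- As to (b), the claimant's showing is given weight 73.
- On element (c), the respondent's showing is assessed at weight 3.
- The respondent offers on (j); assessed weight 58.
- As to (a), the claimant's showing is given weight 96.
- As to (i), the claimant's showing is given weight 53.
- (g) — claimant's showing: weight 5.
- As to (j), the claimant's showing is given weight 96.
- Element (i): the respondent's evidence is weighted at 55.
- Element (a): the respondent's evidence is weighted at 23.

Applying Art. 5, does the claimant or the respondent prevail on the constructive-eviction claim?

— Issue I —
Stage I.1 — burden on claimant; standard: clear and convincing evidence (weight is at least 73).
    (a): 96 − 23 = 73 ≥ 73 [met]
    (b): 73 ≥ 73 [met]
  All elements met. The claimant retains the burden for Stage I.2.
Stage I.2 — burden on claimant; standard: clear and convincing evidence (weight is at least 73).
    (c): 80 − 3 = 77 ≥ 73 [met]
    (d): 76 ≥ 73 [met]
  The claimant carries the last stage.
Every stage carried; the claimant prevails on this issue.
— Issue II —
Stage II.1 — burden on claimant; standard: a clear and cogent showing (weight exceeds 72).
    (e): 77 > 72 [met]
    (f): 98 − 21 = 77 > 72 [met]
  Stage II.1 carried; the burden shifts to the respondent.
Stage II.2 — burden on respondent; standard: a preponderance (weight is at least 55).
    (g): 65 − 5 = 60 ≥ 55 [met]
    (h): 99 − 45 = 54 < 55 [not met]
  Not every element is met, so the respondent fails to carry Stage II.2.
The claimant prevails on this issue.
Per-issue: Issue I → claimant; Issue II → claimant. The claimant must prevail on every issue; overall, the claimant prevails.

claimant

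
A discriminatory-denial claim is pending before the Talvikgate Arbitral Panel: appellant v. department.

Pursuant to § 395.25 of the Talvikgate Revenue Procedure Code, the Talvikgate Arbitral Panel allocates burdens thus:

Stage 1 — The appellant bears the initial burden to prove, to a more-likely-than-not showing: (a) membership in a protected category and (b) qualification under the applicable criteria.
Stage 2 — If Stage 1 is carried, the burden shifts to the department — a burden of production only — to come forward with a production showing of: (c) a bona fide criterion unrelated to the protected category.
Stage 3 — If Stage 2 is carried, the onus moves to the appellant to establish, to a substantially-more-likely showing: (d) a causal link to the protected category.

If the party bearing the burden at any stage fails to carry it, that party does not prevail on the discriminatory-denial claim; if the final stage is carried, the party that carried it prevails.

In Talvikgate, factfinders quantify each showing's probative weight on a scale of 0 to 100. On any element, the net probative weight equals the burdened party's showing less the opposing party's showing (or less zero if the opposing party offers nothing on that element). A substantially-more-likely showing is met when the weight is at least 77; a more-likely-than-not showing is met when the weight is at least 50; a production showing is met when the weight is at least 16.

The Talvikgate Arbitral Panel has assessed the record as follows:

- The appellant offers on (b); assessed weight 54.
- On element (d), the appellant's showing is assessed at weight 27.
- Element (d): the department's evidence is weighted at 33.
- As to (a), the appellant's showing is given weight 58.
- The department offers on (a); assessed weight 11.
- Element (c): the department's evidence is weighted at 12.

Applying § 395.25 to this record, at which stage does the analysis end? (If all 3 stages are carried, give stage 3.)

At Stage 1 the appellant must meet a more-likely-than-not showing (weight is at least 50): on (a) the weight is 58 less the opposing 11 gives net 47, which does not reach 50, so (a) does not meet the standard; on (b) the weight is 54, which does reach 50, so (b) meets the standard.
  The appellant does not carry Stage 1.
So the department prevails.

stage 1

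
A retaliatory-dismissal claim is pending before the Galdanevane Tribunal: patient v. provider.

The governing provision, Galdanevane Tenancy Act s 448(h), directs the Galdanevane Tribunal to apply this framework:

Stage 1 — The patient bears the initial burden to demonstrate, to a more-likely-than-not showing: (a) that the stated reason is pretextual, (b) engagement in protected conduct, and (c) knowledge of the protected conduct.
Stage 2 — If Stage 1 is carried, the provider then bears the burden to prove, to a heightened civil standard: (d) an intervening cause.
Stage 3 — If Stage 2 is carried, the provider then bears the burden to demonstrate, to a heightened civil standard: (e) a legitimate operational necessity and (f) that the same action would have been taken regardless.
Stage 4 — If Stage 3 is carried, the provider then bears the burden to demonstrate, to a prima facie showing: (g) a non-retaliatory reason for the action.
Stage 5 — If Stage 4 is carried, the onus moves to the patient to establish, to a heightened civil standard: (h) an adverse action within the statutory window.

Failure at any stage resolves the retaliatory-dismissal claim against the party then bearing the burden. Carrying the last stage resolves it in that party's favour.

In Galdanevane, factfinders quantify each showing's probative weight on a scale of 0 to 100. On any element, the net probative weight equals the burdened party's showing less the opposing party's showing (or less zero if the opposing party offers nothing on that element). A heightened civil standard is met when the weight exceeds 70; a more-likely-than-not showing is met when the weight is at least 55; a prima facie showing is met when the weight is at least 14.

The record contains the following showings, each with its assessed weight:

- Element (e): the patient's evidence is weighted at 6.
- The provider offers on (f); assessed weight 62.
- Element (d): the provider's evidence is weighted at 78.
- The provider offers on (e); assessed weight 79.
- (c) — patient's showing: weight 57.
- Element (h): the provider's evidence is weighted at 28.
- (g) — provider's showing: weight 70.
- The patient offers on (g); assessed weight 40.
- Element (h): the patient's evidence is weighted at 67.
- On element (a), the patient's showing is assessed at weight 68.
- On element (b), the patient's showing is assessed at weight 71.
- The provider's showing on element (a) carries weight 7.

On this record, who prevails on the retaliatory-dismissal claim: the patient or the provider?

Stage 1 (patient, a more-likely-than-not showing, weight is at least 55): (a) net 68−7=61 ≥ 55 — meets; (b) 71 ≥ 55 — meets; (c) 57 ≥ 55 — meets.
  All elements met. The burden passes to the provider.
Stage 2 (provider, a heightened civil standard, weight exceeds 70): (d) 78 > 70 — meets.
  Stage 2 is satisfied; the provider continues to bear the burden.
Stage 3 (provider, a heightened civil standard, weight exceeds 70): (e) net 79−6=73 > 70 — meets; (f) 62 ≤ 70 — fails.
  The provider does not carry Stage 3.
The analysis ends at Stage 3; the patient prevails.

patient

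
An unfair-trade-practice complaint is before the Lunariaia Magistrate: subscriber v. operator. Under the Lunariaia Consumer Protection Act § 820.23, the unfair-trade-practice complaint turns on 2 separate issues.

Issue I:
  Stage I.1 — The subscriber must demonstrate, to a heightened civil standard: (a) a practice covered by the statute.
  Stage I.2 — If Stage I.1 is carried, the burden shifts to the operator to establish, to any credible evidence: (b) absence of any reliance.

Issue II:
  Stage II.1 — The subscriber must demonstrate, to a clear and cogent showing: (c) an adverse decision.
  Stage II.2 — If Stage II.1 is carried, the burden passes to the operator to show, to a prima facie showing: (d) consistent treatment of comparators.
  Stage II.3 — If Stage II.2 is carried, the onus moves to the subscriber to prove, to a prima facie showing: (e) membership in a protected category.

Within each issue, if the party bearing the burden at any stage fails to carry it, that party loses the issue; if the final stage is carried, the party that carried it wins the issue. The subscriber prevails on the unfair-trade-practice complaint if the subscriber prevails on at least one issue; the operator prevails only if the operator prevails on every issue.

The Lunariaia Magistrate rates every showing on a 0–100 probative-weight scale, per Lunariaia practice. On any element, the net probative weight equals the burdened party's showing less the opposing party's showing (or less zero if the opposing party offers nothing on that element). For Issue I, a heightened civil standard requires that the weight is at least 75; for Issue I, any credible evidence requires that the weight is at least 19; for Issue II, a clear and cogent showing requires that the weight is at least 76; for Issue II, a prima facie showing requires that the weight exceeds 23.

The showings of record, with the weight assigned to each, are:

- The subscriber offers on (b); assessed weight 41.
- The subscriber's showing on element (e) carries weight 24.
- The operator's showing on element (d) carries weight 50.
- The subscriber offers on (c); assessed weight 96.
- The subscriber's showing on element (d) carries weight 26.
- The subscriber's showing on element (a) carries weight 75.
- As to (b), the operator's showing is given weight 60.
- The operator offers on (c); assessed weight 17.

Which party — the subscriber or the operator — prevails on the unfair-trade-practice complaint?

— Issue I —
Stage I.1 — burden on subscriber; standard: a heightened civil standard (weight is at least 75).
    (a): 75 ≥ 75 [met]
  All elements met. The burden passes to the operator.
Stage I.2 — burden on operator; standard: any credible evidence (weight is at least 19).
    (b): 60 − 41 = 19 ≥ 19 [met]
  All elements met at the final stage.
All stages carried — the operator prevails on this issue.
— Issue II —
At Stage II.1 the subscriber must meet a clear and cogent showing (weight is at least 76): on (c) the weight is 96 less the opposing 17 gives net 79, ≥ 76, so (c) meets the standard.
  Stage II.1 is satisfied; the onus moves to the operator.
At Stage II.2 the operator must meet a prima facie showing (weight exceeds 23): on (d) the weight is 50 less the opposing 26 gives net 24, > 23, so (d) meets the standard.
  Stage II.2 is satisfied; the onus moves to the subscriber.
At Stage II.3 the subscriber must meet a prima facie showing (weight exceeds 23): on (e) the weight is 24, which does exceed 23, so (e) meets the standard.
  All elements met at the final stage.
Every stage carried; the subscriber prevails on this issue.
Per-issue: Issue I → operator; Issue II → subscriber. The subscriber must prevail on at least one issue; overall, the subscriber prevails.

subscriber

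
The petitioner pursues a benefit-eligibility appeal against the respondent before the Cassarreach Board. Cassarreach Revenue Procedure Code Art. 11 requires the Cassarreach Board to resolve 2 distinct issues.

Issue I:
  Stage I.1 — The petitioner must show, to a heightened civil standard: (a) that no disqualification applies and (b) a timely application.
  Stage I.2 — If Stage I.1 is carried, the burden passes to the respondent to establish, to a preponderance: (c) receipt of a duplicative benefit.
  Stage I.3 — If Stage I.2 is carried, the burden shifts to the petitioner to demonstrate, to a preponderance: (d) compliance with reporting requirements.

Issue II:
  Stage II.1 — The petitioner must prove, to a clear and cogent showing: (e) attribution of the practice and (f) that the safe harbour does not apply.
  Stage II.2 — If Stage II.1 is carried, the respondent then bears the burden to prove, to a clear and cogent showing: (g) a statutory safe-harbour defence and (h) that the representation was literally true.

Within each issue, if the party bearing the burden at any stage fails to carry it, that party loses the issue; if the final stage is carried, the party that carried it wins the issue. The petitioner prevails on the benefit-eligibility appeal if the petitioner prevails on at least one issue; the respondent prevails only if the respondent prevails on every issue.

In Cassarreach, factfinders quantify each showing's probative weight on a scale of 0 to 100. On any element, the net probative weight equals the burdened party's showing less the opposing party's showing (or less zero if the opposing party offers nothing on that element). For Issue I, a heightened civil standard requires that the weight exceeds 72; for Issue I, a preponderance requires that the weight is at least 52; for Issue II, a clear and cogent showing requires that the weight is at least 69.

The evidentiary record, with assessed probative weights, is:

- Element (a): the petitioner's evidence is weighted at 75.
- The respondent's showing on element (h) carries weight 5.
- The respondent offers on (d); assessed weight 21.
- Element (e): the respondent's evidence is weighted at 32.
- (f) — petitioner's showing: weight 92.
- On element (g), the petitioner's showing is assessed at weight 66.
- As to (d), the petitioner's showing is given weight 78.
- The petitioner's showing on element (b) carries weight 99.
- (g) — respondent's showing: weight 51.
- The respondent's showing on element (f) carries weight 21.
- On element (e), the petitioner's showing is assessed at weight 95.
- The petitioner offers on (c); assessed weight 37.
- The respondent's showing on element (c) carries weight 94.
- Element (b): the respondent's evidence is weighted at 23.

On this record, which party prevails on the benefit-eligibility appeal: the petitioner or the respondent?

petitioner

— Issue I —
Stage I.1 (petitioner, a heightened civil standard, weight exceeds 72): (a) 75 > 72 — meets; (b) net 99−23=76 > 72 — meets.
  All elements met. The burden passes to the respondent.
Stage I.2 (respondent, a preponderance, weight is at least 52): (c) net 94−37=57 ≥ 52 — meets.
  All elements met. The burden passes to the petitioner.
Stage I.3 (petitioner, a preponderance, weight is at least 52): (d) net 78−21=57 ≥ 52 — meets.
  The petitioner carries the last stage.
Every stage carried; the petitioner prevails on this issue.
— Issue II —
At Stage II.1 the petitioner must meet a clear and cogent showing (weight is at least 69): on (e) the weight is 95 less the opposing 32 gives net 63, < 69, so (e) does not meet the standard; on (f) the weight is 92 less the opposing 21 gives net 71, ≥ 69, so (f) meets the standard.
  The petitioner does not carry Stage II.1.
The analysis ends at Stage II.1; the respondent prevails on this issue.
Per-issue: Issue I → petitioner; Issue II → respondent. The petitioner must prevail on at least one issue; overall, the petitioner prevails.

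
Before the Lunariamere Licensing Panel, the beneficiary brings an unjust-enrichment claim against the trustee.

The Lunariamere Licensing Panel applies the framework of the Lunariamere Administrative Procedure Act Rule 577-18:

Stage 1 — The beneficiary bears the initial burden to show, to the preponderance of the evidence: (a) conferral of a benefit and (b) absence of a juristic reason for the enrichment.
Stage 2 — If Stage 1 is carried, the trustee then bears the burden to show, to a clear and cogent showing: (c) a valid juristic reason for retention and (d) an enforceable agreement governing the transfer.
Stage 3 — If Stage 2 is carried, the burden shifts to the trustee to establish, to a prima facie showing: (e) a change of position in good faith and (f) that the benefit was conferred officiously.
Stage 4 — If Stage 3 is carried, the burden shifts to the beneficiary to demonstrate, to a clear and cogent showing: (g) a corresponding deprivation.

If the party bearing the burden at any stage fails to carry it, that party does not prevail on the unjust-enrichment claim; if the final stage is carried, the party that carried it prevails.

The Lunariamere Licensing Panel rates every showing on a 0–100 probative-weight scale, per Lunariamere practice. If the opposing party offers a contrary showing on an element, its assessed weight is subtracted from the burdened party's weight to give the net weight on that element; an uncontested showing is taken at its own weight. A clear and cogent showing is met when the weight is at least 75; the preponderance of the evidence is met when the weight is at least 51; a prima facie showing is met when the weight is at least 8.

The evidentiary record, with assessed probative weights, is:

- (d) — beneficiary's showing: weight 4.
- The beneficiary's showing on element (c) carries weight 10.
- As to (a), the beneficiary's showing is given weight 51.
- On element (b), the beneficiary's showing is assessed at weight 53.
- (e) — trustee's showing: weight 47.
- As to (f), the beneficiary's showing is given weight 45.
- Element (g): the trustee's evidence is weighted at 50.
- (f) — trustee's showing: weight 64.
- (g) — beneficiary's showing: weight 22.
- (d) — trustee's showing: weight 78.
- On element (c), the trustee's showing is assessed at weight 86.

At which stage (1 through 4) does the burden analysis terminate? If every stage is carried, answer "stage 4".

stage 2

Stage 1 — burden on beneficiary; standard: the preponderance of the evidence (weight is at least 51).
    (a): 51 ≥ 51 [met]
    (b): 53 ≥ 51 [met]
  Stage 1 is satisfied; the onus moves to the trustee.
Stage 2 — burden on trustee; standard: a clear and cogent showing (weight is at least 75).
    (c): 86 − 10 = 76 ≥ 75 [met]
    (d): 78 − 4 = 74 < 75 [not met]
  Not every element is met, so the trustee fails to carry Stage 2.
The analysis ends at Stage 2; the beneficiary prevails.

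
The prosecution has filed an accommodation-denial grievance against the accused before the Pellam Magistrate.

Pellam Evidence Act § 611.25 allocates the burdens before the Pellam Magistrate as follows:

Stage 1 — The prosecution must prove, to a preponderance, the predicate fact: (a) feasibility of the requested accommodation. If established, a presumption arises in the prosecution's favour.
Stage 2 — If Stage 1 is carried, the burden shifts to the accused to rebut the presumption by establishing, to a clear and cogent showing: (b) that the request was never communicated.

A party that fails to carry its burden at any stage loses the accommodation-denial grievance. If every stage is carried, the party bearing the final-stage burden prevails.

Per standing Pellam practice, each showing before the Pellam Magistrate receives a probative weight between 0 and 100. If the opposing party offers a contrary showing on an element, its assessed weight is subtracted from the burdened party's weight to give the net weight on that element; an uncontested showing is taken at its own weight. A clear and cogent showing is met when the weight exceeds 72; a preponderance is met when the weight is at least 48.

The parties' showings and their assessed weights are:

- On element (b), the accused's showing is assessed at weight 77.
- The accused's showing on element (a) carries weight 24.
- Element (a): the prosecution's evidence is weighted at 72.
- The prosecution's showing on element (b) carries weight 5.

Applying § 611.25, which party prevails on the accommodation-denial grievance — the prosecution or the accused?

Stage 1 — burden on prosecution; standard: a preponderance (weight is at least 48).
    (a): 72 − 24 = 48 ≥ 48 [met]
  All elements met. The burden passes to the accused.
Stage 2 — burden on accused; standard: a clear and cogent showing (weight exceeds 72).
    (b): 77 − 5 = 72 ≤ 72 [not met]
  The accused does not carry Stage 2.
The analysis ends at Stage 2; the prosecution prevails.

prosecution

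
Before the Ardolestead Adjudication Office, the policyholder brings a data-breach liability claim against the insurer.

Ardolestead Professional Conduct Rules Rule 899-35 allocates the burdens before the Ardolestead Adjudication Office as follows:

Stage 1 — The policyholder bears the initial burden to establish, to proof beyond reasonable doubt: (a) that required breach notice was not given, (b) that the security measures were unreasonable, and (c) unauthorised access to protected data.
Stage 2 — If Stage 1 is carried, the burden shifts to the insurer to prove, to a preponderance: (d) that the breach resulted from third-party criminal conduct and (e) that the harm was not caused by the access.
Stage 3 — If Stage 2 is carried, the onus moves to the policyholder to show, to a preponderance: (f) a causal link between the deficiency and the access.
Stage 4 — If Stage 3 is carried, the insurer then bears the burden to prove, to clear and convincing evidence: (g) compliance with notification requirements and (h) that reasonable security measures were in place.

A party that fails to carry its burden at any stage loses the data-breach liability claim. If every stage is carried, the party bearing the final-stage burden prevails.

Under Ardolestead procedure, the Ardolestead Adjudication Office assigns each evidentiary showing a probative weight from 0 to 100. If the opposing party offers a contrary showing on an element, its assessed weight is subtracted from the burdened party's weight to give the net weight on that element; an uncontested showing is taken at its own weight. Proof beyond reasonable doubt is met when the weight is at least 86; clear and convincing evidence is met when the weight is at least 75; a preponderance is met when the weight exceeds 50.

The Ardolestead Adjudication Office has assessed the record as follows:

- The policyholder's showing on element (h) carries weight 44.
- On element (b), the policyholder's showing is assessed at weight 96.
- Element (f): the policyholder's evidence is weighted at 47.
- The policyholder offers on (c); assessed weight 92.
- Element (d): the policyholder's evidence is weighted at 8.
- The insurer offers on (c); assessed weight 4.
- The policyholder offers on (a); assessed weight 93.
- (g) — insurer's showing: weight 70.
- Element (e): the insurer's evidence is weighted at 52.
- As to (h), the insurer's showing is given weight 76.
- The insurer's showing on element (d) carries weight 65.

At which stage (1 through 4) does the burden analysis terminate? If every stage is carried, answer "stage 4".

Stage 1 (policyholder, proof beyond reasonable doubt, weight is at least 86): (a) 93 ≥ 86 — meets; (b) 96 ≥ 86 — meets; (c) net 92−4=88 ≥ 86 — meets.
  Stage 1 carried; the burden shifts to the insurer.
Stage 2 (insurer, a preponderance, weight exceeds 50): (d) net 65−8=57 > 50 — meets; (e) 52 > 50 — meets.
  The insurer carries Stage 2; the policyholder now bears the burden.
Stage 3 (policyholder, a preponderance, weight exceeds 50): (f) 47 ≤ 50 — fails.
  The policyholder does not carry Stage 3.
The insurer prevails.

stage 3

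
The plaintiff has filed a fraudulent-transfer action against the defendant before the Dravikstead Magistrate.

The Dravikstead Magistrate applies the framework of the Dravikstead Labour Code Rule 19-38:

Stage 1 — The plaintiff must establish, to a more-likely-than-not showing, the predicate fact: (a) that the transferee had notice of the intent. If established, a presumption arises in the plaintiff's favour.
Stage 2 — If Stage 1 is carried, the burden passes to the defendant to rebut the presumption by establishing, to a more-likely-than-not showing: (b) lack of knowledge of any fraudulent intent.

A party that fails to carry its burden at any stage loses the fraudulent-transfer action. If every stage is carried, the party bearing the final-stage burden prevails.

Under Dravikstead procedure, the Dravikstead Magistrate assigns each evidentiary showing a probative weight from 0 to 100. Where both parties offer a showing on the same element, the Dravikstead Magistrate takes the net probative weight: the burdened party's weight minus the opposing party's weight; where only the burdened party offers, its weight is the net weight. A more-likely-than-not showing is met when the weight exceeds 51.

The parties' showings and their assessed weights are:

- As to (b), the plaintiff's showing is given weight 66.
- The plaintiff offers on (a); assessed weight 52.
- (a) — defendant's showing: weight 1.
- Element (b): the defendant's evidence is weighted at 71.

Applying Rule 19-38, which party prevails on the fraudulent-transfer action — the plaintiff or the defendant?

defendant

Stage 1 (plaintiff, a more-likely-than-not showing, weight exceeds 51): (a) net 52−1=51 ≤ 51 — fails.
  Stage 1 not carried; the plaintiff fails its burden.
The analysis ends at Stage 1; the defendant prevails.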